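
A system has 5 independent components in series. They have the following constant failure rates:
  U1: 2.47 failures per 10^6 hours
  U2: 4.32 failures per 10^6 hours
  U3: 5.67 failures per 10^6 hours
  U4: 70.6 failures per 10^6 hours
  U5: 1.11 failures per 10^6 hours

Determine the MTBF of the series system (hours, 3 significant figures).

11900

Series of exponential components: λ_sys = Σ λ_i
λ_sys = 0.00000247 + 0.00000432 + 0.00000567 + 0.0000706 + 0.00000111 = 8.4170e-05 /h
MTBF = 1 / λ_sys = 11900 h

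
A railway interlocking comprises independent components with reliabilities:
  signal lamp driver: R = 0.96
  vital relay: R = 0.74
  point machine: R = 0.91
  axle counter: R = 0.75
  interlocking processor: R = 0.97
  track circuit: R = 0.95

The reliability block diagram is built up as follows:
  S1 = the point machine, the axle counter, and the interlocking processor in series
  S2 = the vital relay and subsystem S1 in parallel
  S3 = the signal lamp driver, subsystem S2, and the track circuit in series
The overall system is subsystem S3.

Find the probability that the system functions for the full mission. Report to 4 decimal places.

0.8319

Series (point machine, axle counter, and interlocking processor): 0.910000 × 0.750000 × 0.970000 = 0.662025
Parallel (vital relay and [0.662025]): 1 − (1 − 0.740000)(1 − 0.662025) = 0.912127
Series (signal lamp driver, [0.912127], and track circuit): 0.960000 × 0.912127 × 0.950000 = 0.8319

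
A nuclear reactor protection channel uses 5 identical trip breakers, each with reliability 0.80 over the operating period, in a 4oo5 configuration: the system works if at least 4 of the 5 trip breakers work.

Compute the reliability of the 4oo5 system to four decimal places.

R = Σ_{i=4}^{5} C(5,i) p^i (1−p)^{5−i} with p = 0.80
C(5,4)·0.80^4·0.20^1 = 0.409600
C(5,5)·0.80^5·0.20^0 = 0.327680
Sum = 0.7373

0.7373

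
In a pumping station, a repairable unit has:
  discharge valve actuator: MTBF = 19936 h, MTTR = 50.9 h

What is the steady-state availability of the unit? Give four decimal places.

A(discharge valve actuator) = MTBF/(MTBF+MTTR) = 19936/(19936+50.9) = 0.9975

0.9975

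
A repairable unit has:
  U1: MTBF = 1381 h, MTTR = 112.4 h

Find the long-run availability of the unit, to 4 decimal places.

A(U1) = MTBF/(MTBF+MTTR) = 1381/(1381+112.4) = 0.9247

0.9247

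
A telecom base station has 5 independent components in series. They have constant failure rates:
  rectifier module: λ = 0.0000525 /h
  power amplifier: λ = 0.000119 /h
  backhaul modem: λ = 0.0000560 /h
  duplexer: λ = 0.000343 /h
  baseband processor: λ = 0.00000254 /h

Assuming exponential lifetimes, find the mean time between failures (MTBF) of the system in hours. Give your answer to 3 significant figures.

Series of exponential components: λ_sys = Σ λ_i
λ_sys = 0.0000525 + 0.000119 + 0.0000560 + 0.000343 + 0.00000254 = 5.7304e-04 /h
MTBF = 1 / λ_sys = 1750 h

1750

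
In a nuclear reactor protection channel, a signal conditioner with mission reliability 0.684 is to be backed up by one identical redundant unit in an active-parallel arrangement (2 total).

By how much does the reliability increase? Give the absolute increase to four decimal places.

R_before = 0.684
R_after = 1 − (1 − 0.684)^2 = 0.9001
ΔR = 0.9001 − 0.684 = 0.2161

0.2161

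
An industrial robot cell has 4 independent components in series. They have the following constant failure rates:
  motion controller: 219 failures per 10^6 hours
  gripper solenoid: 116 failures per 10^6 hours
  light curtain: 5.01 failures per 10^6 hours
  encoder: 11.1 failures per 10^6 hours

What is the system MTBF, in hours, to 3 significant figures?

2850

Series of exponential components: λ_sys = Σ λ_i
λ_sys = 0.000219 + 0.000116 + 0.00000501 + 0.0000111 = 3.5111e-04 /h
MTBF = 1 / λ_sys = 2850 h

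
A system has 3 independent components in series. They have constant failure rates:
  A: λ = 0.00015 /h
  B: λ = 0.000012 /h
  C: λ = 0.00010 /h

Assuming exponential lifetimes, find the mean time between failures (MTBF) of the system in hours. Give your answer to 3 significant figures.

3820

Series of exponential components: λ_sys = Σ λ_i
λ_sys = 0.00015 + 0.000012 + 0.00010 = 2.6200e-04 /h
MTBF = 1 / λ_sys = 3820 h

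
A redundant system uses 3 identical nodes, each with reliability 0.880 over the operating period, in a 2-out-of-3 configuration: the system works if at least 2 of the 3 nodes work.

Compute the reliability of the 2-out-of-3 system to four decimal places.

R = Σ_{i=2}^{3} C(3,i) p^i (1−p)^{3−i} with p = 0.880
C(3,2)·0.880^2·0.120^1 = 0.278784
C(3,3)·0.880^3·0.120^0 = 0.681472
Sum = 0.9603

0.9603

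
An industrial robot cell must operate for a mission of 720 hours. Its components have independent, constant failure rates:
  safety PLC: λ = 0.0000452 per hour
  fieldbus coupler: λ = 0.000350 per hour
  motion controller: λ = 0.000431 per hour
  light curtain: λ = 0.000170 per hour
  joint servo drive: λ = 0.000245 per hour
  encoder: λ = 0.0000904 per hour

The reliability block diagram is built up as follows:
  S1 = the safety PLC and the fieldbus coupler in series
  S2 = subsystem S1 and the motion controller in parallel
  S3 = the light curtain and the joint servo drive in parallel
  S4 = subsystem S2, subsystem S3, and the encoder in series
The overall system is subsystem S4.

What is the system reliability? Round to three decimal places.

R(safety PLC) = exp(−0.0000452 × 720) = 0.96798
R(fieldbus coupler) = exp(−0.000350 × 720) = 0.77724
R(motion controller) = exp(−0.000431 × 720) = 0.73321
R(light curtain) = exp(−0.000170 × 720) = 0.88479
R(joint servo drive) = exp(−0.000245 × 720) = 0.83828
R(encoder) = exp(−0.0000904 × 720) = 0.93699
Series (safety PLC and fieldbus coupler): 0.96798 × 0.77724 = 0.75235
Parallel ([0.75235] and motion controller): 1 − (1 − 0.75235)(1 − 0.73321) = 0.93393
Parallel (light curtain and joint servo drive): 1 − (1 − 0.88479)(1 − 0.83828) = 0.98137
Series ([0.93393], [0.98137], and encoder): 0.93393 × 0.98137 × 0.93699 = 0.859

0.859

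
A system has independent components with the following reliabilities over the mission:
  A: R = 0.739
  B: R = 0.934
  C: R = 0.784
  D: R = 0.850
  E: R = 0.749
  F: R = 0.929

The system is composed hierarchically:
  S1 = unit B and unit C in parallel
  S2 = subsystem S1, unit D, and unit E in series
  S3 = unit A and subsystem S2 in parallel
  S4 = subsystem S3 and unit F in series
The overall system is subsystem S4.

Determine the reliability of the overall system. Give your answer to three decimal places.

Parallel (B and C): 1 − (1 − 0.93400)(1 − 0.78400) = 0.98574
Series ([0.98574], D, and E): 0.98574 × 0.85000 × 0.74900 = 0.62757
Parallel (A and [0.62757]): 1 − (1 − 0.73900)(1 − 0.62757) = 0.90280
Series ([0.90280] and F): 0.90280 × 0.92900 = 0.839

0.839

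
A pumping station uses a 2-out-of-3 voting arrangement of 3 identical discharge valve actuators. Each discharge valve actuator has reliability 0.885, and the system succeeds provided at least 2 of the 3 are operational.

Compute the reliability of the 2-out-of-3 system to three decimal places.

R = Σ_{i=2}^{3} C(3,i) p^i (1−p)^{3−i} with p = 0.885
C(3,2)·0.885^2·0.115^1 = 0.27021
C(3,3)·0.885^3·0.115^0 = 0.69315
Sum = 0.963

0.963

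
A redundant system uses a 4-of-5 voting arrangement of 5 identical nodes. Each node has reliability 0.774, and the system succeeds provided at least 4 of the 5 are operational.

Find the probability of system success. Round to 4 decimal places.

0.6833

R = Σ_{i=4}^{5} C(5,i) p^i (1−p)^{5−i} with p = 0.774
C(5,4)·0.774^4·0.226^1 = 0.405548
C(5,5)·0.774^5·0.226^0 = 0.277782
Sum = 0.6833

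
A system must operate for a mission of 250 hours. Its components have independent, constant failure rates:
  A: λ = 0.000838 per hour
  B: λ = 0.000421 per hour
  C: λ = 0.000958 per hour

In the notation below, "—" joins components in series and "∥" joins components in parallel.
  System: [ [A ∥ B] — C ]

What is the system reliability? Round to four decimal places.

0.7722

R(A) = exp(−0.000838 × 250) = 0.810990
R(B) = exp(−0.000421 × 250) = 0.900099
R(C) = exp(−0.000958 × 250) = 0.787021
Parallel (A and B): 1 − (1 − 0.810990)(1 − 0.900099) = 0.981118
Series ([0.981118] and C): 0.981118 × 0.787021 = 0.7722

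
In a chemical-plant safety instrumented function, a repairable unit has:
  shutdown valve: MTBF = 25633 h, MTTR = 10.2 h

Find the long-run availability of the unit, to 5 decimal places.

0.99960

A(shutdown valve) = MTBF/(MTBF+MTTR) = 25633/(25633+10.2) = 0.99960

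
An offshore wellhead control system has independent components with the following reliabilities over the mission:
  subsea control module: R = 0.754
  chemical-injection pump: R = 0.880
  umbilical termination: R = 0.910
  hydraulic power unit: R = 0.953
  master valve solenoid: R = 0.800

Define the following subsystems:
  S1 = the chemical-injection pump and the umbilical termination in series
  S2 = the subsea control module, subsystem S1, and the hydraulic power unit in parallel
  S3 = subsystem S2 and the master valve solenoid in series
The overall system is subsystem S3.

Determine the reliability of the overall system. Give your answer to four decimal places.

0.7982

Series (chemical-injection pump and umbilical termination): 0.880000 × 0.910000 = 0.800800
Parallel (subsea control module, [0.800800], and hydraulic power unit): 1 − (1 − 0.754000)(1 − 0.800800)(1 − 0.953000) = 0.997697
Series ([0.997697] and master valve solenoid): 0.997697 × 0.800000 = 0.7982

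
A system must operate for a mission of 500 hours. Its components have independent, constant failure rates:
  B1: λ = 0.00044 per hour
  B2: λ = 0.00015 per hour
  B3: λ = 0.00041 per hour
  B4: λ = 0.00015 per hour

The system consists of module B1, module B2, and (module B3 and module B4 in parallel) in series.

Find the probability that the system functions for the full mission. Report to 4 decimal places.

R(B1) = exp(−0.00044 × 500) = 0.802519
R(B2) = exp(−0.00015 × 500) = 0.927743
R(B3) = exp(−0.00041 × 500) = 0.814647
R(B4) = exp(−0.00015 × 500) = 0.927743
Parallel (B3 and B4): 1 − (1 − 0.814647)(1 − 0.927743) = 0.986607
Series (B1, B2, and [0.986607]): 0.802519 × 0.927743 × 0.986607 = 0.7346

0.7346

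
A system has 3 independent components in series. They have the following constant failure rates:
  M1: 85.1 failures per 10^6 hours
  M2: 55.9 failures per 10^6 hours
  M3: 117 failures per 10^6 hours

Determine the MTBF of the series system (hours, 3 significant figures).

Series of exponential components: λ_sys = Σ λ_i
λ_sys = 0.0000851 + 0.0000559 + 0.000117 = 2.5800e-04 /h
MTBF = 1 / λ_sys = 3880 h

3880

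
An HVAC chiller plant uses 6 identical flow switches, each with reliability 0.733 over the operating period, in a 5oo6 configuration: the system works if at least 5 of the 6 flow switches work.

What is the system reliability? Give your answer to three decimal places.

0.494

R = Σ_{i=5}^{6} C(6,i) p^i (1−p)^{6−i} with p = 0.733
C(6,5)·0.733^5·0.267^1 = 0.33899
C(6,6)·0.733^6·0.267^0 = 0.15510
Sum = 0.494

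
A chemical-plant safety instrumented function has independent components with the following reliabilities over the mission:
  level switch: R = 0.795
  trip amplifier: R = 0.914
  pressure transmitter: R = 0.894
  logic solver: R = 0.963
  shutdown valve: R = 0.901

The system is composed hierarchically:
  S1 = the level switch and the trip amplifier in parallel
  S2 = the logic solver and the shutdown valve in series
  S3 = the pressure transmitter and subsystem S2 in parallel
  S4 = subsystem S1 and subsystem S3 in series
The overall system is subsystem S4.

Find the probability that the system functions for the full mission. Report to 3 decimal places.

0.969

Parallel (level switch and trip amplifier): 1 − (1 − 0.79500)(1 − 0.91400) = 0.98237
Series (logic solver and shutdown valve): 0.96300 × 0.90100 = 0.86766
Parallel (pressure transmitter and [0.86766]): 1 − (1 − 0.89400)(1 − 0.86766) = 0.98597
Series ([0.98237] and [0.98597]): 0.98237 × 0.98597 = 0.969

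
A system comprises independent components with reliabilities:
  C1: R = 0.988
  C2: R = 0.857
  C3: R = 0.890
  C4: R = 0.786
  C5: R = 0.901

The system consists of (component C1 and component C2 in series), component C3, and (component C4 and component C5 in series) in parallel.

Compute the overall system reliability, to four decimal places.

0.9951

Series (C1 and C2): 0.988000 × 0.857000 = 0.846716
Series (C4 and C5): 0.786000 × 0.901000 = 0.708186
Parallel ([0.846716], C3, and [0.708186]): 1 − (1 − 0.846716)(1 − 0.890000)(1 − 0.708186) = 0.9951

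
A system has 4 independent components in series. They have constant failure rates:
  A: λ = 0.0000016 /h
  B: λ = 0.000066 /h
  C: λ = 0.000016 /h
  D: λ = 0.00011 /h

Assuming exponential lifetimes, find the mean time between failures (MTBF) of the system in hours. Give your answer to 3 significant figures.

5170

Series of exponential components: λ_sys = Σ λ_i
λ_sys = 0.0000016 + 0.000066 + 0.000016 + 0.00011 = 1.9360e-04 /h
MTBF = 1 / λ_sys = 5170 h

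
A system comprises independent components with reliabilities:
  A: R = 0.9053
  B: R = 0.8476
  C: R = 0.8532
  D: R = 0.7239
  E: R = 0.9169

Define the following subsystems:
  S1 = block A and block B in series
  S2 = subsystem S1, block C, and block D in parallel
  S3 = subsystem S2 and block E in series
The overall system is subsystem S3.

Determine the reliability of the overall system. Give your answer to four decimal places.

0.9083

Series (A and B): 0.905300 × 0.847600 = 0.767332
Parallel ([0.767332], C, and D): 1 − (1 − 0.767332)(1 − 0.853200)(1 − 0.723900) = 0.990570
Series ([0.990570] and E): 0.990570 × 0.916900 = 0.9083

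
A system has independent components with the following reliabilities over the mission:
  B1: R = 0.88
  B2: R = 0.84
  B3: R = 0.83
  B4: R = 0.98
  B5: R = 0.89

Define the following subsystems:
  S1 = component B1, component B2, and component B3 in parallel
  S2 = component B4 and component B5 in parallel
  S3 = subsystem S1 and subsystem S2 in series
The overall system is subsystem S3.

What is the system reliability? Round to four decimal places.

0.9945

Parallel (B1, B2, and B3): 1 − (1 − 0.880000)(1 − 0.840000)(1 − 0.830000) = 0.996736
Parallel (B4 and B5): 1 − (1 − 0.980000)(1 − 0.890000) = 0.997800
Series ([0.996736] and [0.997800]): 0.996736 × 0.997800 = 0.9945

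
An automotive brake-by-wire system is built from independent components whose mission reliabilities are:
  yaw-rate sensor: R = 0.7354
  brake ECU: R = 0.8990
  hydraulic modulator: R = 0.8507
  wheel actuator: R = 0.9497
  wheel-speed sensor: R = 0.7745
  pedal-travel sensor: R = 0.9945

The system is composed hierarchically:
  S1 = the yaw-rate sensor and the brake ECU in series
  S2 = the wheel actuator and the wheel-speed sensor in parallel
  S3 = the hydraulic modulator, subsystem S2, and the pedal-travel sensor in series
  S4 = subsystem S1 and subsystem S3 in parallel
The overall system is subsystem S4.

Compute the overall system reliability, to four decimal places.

0.9446

Series (yaw-rate sensor and brake ECU): 0.735400 × 0.899000 = 0.661125
Parallel (wheel actuator and wheel-speed sensor): 1 − (1 − 0.949700)(1 − 0.774500) = 0.988657
Series (hydraulic modulator, [0.988657], and pedal-travel sensor): 0.850700 × 0.988657 × 0.994500 = 0.836425
Parallel ([0.661125] and [0.836425]): 1 − (1 − 0.661125)(1 − 0.836425) = 0.9446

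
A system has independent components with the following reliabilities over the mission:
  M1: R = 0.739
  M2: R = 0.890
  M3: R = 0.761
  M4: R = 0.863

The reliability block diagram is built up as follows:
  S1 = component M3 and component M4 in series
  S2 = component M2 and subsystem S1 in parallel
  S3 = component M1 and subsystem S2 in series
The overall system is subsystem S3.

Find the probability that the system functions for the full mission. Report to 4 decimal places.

Series (M3 and M4): 0.761000 × 0.863000 = 0.656743
Parallel (M2 and [0.656743]): 1 − (1 − 0.890000)(1 − 0.656743) = 0.962242
Series (M1 and [0.962242]): 0.739000 × 0.962242 = 0.7111

0.7111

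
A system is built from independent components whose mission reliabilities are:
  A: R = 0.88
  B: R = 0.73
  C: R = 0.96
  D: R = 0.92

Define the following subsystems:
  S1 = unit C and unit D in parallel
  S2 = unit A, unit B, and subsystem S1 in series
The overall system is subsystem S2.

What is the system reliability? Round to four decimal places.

0.6403

Parallel (C and D): 1 − (1 − 0.960000)(1 − 0.920000) = 0.996800
Series (A, B, and [0.996800]): 0.880000 × 0.730000 × 0.996800 = 0.6403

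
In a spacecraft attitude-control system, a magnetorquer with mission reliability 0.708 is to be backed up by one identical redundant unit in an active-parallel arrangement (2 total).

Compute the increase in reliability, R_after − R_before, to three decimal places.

R_before = 0.708
R_after = 1 − (1 − 0.708)^2 = 0.915
ΔR = 0.915 − 0.708 = 0.207

0.207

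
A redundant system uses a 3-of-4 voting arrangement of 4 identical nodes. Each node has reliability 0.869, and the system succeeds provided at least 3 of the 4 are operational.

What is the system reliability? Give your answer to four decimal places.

0.9141

R = Σ_{i=3}^{4} C(4,i) p^i (1−p)^{4−i} with p = 0.869
C(4,3)·0.869^3·0.131^1 = 0.343867
C(4,4)·0.869^4·0.131^0 = 0.570268
Sum = 0.9141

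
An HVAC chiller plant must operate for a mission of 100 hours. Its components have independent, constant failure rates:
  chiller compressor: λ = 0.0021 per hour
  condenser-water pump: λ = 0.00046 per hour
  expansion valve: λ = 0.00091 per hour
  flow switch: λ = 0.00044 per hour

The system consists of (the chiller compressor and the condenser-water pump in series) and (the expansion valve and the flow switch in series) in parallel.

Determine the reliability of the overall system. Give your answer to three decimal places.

R(chiller compressor) = exp(−0.0021 × 100) = 0.81058
R(condenser-water pump) = exp(−0.00046 × 100) = 0.95504
R(expansion valve) = exp(−0.00091 × 100) = 0.91302
R(flow switch) = exp(−0.00044 × 100) = 0.95695
Series (chiller compressor and condenser-water pump): 0.81058 × 0.95504 = 0.77414
Series (expansion valve and flow switch): 0.91302 × 0.95695 = 0.87371
Parallel ([0.77414] and [0.87371]): 1 − (1 − 0.77414)(1 − 0.87371) = 0.971

0.971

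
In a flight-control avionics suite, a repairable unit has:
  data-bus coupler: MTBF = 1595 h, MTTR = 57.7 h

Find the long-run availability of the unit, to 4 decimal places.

A(data-bus coupler) = MTBF/(MTBF+MTTR) = 1595/(1595+57.7) = 0.9651

0.9651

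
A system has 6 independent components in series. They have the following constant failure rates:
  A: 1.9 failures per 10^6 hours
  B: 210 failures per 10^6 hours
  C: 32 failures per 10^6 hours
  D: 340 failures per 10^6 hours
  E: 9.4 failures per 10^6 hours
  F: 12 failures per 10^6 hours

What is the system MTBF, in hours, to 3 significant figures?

1650

Series of exponential components: λ_sys = Σ λ_i
λ_sys = 0.0000019 + 0.00021 + 0.000032 + 0.00034 + 0.0000094 + 0.000012 = 6.0530e-04 /h
MTBF = 1 / λ_sys = 1650 h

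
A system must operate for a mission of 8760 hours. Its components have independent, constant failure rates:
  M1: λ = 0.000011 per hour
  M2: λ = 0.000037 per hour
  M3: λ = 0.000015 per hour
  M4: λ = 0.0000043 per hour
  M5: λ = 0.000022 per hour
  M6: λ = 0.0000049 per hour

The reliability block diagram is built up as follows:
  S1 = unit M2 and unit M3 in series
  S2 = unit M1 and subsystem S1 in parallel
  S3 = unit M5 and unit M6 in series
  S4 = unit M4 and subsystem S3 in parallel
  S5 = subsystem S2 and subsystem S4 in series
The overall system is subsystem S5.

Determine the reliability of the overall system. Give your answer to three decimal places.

0.959

R(M1) = exp(−0.000011 × 8760) = 0.90814
R(M2) = exp(−0.000037 × 8760) = 0.72316
R(M3) = exp(−0.000015 × 8760) = 0.87687
R(M4) = exp(−0.0000043 × 8760) = 0.96303
R(M5) = exp(−0.000022 × 8760) = 0.82471
R(M6) = exp(−0.0000049 × 8760) = 0.95798
Series (M2 and M3): 0.72316 × 0.87687 = 0.63412
Parallel (M1 and [0.63412]): 1 − (1 − 0.90814)(1 − 0.63412) = 0.96639
Series (M5 and M6): 0.82471 × 0.95798 = 0.79006
Parallel (M4 and [0.79006]): 1 − (1 − 0.96303)(1 − 0.79006) = 0.99224
Series ([0.96639] and [0.99224]): 0.96639 × 0.99224 = 0.959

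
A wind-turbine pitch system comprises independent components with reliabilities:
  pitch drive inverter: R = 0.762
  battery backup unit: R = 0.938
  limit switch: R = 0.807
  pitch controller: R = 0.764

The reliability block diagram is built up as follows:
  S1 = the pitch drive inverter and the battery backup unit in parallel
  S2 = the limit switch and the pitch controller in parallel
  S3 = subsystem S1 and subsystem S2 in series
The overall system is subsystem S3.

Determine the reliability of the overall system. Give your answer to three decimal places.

Parallel (pitch drive inverter and battery backup unit): 1 − (1 − 0.76200)(1 − 0.93800) = 0.98524
Parallel (limit switch and pitch controller): 1 − (1 − 0.80700)(1 − 0.76400) = 0.95445
Series ([0.98524] and [0.95445]): 0.98524 × 0.95445 = 0.940

0.940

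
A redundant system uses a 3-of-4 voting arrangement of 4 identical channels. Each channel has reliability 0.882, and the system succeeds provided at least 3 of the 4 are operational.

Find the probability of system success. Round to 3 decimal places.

R = Σ_{i=3}^{4} C(4,i) p^i (1−p)^{4−i} with p = 0.882
C(4,3)·0.882^3·0.118^1 = 0.32385
C(4,4)·0.882^4·0.118^0 = 0.60517
Sum = 0.929

0.929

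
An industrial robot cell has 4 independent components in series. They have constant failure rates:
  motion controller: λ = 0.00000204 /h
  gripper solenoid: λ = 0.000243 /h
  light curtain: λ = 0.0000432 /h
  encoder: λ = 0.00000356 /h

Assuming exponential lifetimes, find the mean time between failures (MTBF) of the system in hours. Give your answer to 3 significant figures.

3430

Series of exponential components: λ_sys = Σ λ_i
λ_sys = 0.00000204 + 0.000243 + 0.0000432 + 0.00000356 = 2.9180e-04 /h
MTBF = 1 / λ_sys = 3430 h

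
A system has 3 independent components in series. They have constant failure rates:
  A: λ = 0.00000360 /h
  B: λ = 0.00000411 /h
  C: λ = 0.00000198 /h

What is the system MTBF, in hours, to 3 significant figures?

Series of exponential components: λ_sys = Σ λ_i
λ_sys = 0.00000360 + 0.00000411 + 0.00000198 = 9.6900e-06 /h
MTBF = 1 / λ_sys = 103000 h

103000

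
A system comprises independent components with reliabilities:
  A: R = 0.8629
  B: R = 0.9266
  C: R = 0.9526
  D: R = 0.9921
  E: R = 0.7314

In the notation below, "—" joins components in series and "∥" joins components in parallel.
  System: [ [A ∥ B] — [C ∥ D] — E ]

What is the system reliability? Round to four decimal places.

0.7238

Parallel (A and B): 1 − (1 − 0.862900)(1 − 0.926600) = 0.989937
Parallel (C and D): 1 − (1 − 0.952600)(1 − 0.992100) = 0.999626
Series ([0.989937], [0.999626], and E): 0.989937 × 0.999626 × 0.731400 = 0.7238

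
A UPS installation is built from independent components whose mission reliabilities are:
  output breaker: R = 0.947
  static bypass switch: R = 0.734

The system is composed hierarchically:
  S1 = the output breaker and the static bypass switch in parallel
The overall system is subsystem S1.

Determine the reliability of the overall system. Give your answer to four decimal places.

Parallel (output breaker and static bypass switch): 1 − (1 − 0.947000)(1 − 0.734000) = 0.9859

0.9859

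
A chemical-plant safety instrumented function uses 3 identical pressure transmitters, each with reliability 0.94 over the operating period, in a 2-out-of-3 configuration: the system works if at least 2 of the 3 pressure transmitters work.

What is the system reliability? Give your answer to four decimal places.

0.9896

R = Σ_{i=2}^{3} C(3,i) p^i (1−p)^{3−i} with p = 0.94
C(3,2)·0.94^2·0.06^1 = 0.159048
C(3,3)·0.94^3·0.06^0 = 0.830584
Sum = 0.9896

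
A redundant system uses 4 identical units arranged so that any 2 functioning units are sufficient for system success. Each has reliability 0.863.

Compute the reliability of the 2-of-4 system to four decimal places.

0.9908

R = Σ_{i=2}^{4} C(4,i) p^i (1−p)^{4−i} with p = 0.863
C(4,2)·0.863^2·0.137^2 = 0.083871
C(4,3)·0.863^3·0.137^1 = 0.352219
C(4,4)·0.863^4·0.137^0 = 0.554681
Sum = 0.9908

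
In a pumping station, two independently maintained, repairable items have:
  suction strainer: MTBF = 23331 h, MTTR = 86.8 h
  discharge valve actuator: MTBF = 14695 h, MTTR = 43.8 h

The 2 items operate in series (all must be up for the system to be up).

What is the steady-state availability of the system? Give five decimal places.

0.99333

A(suction strainer) = MTBF/(MTBF+MTTR) = 23331/(23331+86.8) = 0.996293
A(discharge valve actuator) = MTBF/(MTBF+MTTR) = 14695/(14695+43.8) = 0.997028
Series availability: 0.996293 × 0.997028 = 0.99333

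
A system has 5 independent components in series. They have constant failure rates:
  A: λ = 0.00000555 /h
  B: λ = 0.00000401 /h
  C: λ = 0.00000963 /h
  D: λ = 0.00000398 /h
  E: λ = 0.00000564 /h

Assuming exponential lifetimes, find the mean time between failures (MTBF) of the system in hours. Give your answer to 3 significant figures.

Series of exponential components: λ_sys = Σ λ_i
λ_sys = 0.00000555 + 0.00000401 + 0.00000963 + 0.00000398 + 0.00000564 = 2.8810e-05 /h
MTBF = 1 / λ_sys = 34700 h

34700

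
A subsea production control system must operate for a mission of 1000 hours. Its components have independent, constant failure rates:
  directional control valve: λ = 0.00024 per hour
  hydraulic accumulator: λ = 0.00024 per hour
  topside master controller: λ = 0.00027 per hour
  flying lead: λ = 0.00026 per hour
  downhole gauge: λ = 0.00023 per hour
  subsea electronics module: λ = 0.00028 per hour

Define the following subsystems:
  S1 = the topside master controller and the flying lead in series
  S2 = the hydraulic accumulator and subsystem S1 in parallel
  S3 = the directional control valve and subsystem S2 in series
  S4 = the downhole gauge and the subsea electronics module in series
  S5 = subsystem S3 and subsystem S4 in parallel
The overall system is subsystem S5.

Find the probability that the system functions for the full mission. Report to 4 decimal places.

R(directional control valve) = exp(−0.00024 × 1000) = 0.786628
R(hydraulic accumulator) = exp(−0.00024 × 1000) = 0.786628
R(topside master controller) = exp(−0.00027 × 1000) = 0.763379
R(flying lead) = exp(−0.00026 × 1000) = 0.771052
R(downhole gauge) = exp(−0.00023 × 1000) = 0.794534
R(subsea electronics module) = exp(−0.00028 × 1000) = 0.755784
Series (topside master controller and flying lead): 0.763379 × 0.771052 = 0.588605
Parallel (hydraulic accumulator and [0.588605]): 1 − (1 − 0.786628)(1 − 0.588605) = 0.912220
Series (directional control valve and [0.912220]): 0.786628 × 0.912220 = 0.717578
Series (downhole gauge and subsea electronics module): 0.794534 × 0.755784 = 0.600496
Parallel ([0.717578] and [0.600496]): 1 − (1 − 0.717578)(1 − 0.600496) = 0.8872

0.8872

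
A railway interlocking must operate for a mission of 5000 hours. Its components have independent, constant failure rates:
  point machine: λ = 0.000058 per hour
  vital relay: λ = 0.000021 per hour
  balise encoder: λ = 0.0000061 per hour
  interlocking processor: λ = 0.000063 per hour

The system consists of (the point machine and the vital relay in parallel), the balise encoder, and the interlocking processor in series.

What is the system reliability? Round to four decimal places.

0.6901

R(point machine) = exp(−0.000058 × 5000) = 0.748264
R(vital relay) = exp(−0.000021 × 5000) = 0.900325
R(balise encoder) = exp(−0.0000061 × 5000) = 0.969960
R(interlocking processor) = exp(−0.000063 × 5000) = 0.729789
Parallel (point machine and vital relay): 1 − (1 − 0.748264)(1 − 0.900325) = 0.974908
Series ([0.974908], balise encoder, and interlocking processor): 0.974908 × 0.969960 × 0.729789 = 0.6901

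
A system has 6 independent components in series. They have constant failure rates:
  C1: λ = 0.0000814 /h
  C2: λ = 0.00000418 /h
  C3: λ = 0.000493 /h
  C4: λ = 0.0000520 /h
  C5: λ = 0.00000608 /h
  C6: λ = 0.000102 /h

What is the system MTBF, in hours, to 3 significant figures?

1350

Series of exponential components: λ_sys = Σ λ_i
λ_sys = 0.0000814 + 0.00000418 + 0.000493 + 0.0000520 + 0.00000608 + 0.000102 = 7.3866e-04 /h
MTBF = 1 / λ_sys = 1350 h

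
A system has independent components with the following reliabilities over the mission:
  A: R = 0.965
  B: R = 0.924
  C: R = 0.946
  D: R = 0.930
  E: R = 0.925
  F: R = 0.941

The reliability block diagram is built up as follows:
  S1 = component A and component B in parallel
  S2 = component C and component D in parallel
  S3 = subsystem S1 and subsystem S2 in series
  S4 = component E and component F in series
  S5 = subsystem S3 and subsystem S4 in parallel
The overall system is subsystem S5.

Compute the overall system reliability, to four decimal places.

0.9992

Parallel (A and B): 1 − (1 − 0.965000)(1 − 0.924000) = 0.997340
Parallel (C and D): 1 − (1 − 0.946000)(1 − 0.930000) = 0.996220
Series ([0.997340] and [0.996220]): 0.997340 × 0.996220 = 0.993570
Series (E and F): 0.925000 × 0.941000 = 0.870425
Parallel ([0.993570] and [0.870425]): 1 − (1 − 0.993570)(1 − 0.870425) = 0.9992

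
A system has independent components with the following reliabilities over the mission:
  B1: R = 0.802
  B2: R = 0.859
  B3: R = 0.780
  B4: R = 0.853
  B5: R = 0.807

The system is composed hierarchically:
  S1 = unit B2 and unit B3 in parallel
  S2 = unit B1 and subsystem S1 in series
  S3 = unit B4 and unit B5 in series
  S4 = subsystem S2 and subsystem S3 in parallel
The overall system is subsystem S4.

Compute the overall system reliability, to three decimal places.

0.931

Parallel (B2 and B3): 1 − (1 − 0.85900)(1 − 0.78000) = 0.96898
Series (B1 and [0.96898]): 0.80200 × 0.96898 = 0.77712
Series (B4 and B5): 0.85300 × 0.80700 = 0.68837
Parallel ([0.77712] and [0.68837]): 1 − (1 − 0.77712)(1 − 0.68837) = 0.931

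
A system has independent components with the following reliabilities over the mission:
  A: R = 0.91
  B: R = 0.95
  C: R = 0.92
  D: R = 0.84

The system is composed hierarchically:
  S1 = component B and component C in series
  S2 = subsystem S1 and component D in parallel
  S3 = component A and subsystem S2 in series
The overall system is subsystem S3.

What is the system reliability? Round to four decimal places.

Series (B and C): 0.950000 × 0.920000 = 0.874000
Parallel ([0.874000] and D): 1 − (1 − 0.874000)(1 − 0.840000) = 0.979840
Series (A and [0.979840]): 0.910000 × 0.979840 = 0.8917

0.8917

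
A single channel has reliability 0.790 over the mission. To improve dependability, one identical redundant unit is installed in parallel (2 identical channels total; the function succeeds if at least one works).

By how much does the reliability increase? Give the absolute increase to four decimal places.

R_before = 0.790
R_after = 1 − (1 − 0.790)^2 = 0.9559
ΔR = 0.9559 − 0.790 = 0.1659

0.1659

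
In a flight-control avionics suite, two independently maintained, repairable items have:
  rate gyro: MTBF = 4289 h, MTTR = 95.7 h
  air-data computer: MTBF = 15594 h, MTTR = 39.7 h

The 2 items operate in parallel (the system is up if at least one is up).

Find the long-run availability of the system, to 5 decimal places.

A(rate gyro) = MTBF/(MTBF+MTTR) = 4289/(4289+95.7) = 0.978174
A(air-data computer) = MTBF/(MTBF+MTTR) = 15594/(15594+39.7) = 0.997461
Parallel availability: 1 − (1 − 0.978174)(1 − 0.997461) = 0.99994

0.99994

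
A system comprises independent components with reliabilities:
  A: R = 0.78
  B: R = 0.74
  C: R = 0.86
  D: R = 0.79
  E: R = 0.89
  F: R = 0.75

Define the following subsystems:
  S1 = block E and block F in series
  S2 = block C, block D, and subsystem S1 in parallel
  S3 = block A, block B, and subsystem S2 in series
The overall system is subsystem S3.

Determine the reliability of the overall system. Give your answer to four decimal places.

Series (E and F): 0.890000 × 0.750000 = 0.667500
Parallel (C, D, and [0.667500]): 1 − (1 − 0.860000)(1 − 0.790000)(1 − 0.667500) = 0.990225
Series (A, B, and [0.990225]): 0.780000 × 0.740000 × 0.990225 = 0.5716

0.5716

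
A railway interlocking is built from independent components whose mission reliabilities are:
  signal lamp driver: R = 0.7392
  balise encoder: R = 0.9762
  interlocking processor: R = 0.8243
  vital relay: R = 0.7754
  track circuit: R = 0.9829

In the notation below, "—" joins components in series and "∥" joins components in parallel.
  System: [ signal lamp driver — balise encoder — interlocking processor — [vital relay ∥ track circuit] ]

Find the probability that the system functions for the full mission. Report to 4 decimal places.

Parallel (vital relay and track circuit): 1 − (1 − 0.775400)(1 − 0.982900) = 0.996159
Series (signal lamp driver, balise encoder, interlocking processor, and [0.996159]): 0.739200 × 0.976200 × 0.824300 × 0.996159 = 0.5925

0.5925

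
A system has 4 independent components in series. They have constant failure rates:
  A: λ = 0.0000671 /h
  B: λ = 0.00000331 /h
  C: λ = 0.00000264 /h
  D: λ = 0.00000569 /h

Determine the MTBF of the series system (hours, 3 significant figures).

Series of exponential components: λ_sys = Σ λ_i
λ_sys = 0.0000671 + 0.00000331 + 0.00000264 + 0.00000569 = 7.8740e-05 /h
MTBF = 1 / λ_sys = 12700 h

12700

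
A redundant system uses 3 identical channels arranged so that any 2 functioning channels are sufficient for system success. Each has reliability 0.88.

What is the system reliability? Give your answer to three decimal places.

R = Σ_{i=2}^{3} C(3,i) p^i (1−p)^{3−i} with p = 0.88
C(3,2)·0.88^2·0.12^1 = 0.27878
C(3,3)·0.88^3·0.12^0 = 0.68147
Sum = 0.960

0.960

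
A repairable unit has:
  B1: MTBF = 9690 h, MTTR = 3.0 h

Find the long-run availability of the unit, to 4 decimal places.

A(B1) = MTBF/(MTBF+MTTR) = 9690/(9690+3.0) = 0.9997

0.9997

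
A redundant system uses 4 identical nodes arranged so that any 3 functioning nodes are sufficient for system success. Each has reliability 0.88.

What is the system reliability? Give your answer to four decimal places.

R = Σ_{i=3}^{4} C(4,i) p^i (1−p)^{4−i} with p = 0.88
C(4,3)·0.88^3·0.12^1 = 0.327107
C(4,4)·0.88^4·0.12^0 = 0.599695
Sum = 0.9268

0.9268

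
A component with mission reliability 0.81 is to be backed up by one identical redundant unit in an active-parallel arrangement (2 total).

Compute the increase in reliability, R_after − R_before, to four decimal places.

R_before = 0.81
R_after = 1 − (1 − 0.81)^2 = 0.9639
ΔR = 0.9639 − 0.81 = 0.1539

0.1539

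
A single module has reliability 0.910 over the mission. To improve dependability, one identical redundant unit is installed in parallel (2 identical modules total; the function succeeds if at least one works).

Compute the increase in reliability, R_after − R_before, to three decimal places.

0.082

R_before = 0.910
R_after = 1 − (1 − 0.910)^2 = 0.992
ΔR = 0.992 − 0.910 = 0.082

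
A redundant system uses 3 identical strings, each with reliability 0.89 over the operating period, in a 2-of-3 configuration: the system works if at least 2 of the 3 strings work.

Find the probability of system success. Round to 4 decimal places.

R = Σ_{i=2}^{3} C(3,i) p^i (1−p)^{3−i} with p = 0.89
C(3,2)·0.89^2·0.11^1 = 0.261393
C(3,3)·0.89^3·0.11^0 = 0.704969
Sum = 0.9664

0.9664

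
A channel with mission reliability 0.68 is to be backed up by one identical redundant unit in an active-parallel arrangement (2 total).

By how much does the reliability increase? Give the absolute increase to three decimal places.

R_before = 0.68
R_after = 1 − (1 − 0.68)^2 = 0.898
ΔR = 0.898 − 0.68 = 0.218

0.218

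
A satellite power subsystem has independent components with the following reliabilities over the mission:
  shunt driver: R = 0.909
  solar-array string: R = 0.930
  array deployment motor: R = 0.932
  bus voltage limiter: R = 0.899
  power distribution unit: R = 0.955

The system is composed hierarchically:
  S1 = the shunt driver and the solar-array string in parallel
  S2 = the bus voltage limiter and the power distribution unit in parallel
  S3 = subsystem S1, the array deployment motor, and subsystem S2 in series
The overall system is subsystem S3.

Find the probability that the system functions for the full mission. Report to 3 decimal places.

0.922

Parallel (shunt driver and solar-array string): 1 − (1 − 0.90900)(1 − 0.93000) = 0.99363
Parallel (bus voltage limiter and power distribution unit): 1 − (1 − 0.89900)(1 − 0.95500) = 0.99546
Series ([0.99363], array deployment motor, and [0.99546]): 0.99363 × 0.93200 × 0.99546 = 0.922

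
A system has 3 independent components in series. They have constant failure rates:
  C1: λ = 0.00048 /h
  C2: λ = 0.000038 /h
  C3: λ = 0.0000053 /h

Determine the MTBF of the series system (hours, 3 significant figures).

1910

Series of exponential components: λ_sys = Σ λ_i
λ_sys = 0.00048 + 0.000038 + 0.0000053 = 5.2330e-04 /h
MTBF = 1 / λ_sys = 1910 h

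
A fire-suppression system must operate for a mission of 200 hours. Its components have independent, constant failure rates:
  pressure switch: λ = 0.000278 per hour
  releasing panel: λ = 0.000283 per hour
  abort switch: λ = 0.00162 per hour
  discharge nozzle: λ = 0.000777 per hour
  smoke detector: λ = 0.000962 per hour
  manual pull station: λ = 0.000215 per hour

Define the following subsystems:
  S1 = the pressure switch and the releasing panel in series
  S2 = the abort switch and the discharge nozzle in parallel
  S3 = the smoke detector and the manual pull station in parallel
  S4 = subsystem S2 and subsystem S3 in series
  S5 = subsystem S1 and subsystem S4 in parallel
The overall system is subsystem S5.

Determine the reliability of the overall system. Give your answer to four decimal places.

0.9950

R(pressure switch) = exp(−0.000278 × 200) = 0.945917
R(releasing panel) = exp(−0.000283 × 200) = 0.944972
R(abort switch) = exp(−0.00162 × 200) = 0.723250
R(discharge nozzle) = exp(−0.000777 × 200) = 0.856073
R(smoke detector) = exp(−0.000962 × 200) = 0.824977
R(manual pull station) = exp(−0.000215 × 200) = 0.957911
Series (pressure switch and releasing panel): 0.945917 × 0.944972 = 0.893865
Parallel (abort switch and discharge nozzle): 1 − (1 − 0.723250)(1 − 0.856073) = 0.960168
Parallel (smoke detector and manual pull station): 1 − (1 − 0.824977)(1 − 0.957911) = 0.992633
Series ([0.960168] and [0.992633]): 0.960168 × 0.992633 = 0.953094
Parallel ([0.893865] and [0.953094]): 1 − (1 − 0.893865)(1 − 0.953094) = 0.9950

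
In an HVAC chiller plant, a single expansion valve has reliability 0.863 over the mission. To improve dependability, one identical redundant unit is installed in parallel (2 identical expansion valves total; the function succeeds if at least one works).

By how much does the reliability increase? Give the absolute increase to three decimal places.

R_before = 0.863
R_after = 1 − (1 − 0.863)^2 = 0.981
ΔR = 0.981 − 0.863 = 0.118

0.118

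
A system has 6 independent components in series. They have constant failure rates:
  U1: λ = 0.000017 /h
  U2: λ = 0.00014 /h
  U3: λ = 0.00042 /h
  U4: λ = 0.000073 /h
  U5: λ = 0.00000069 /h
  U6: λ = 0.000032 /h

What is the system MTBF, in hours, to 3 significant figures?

Series of exponential components: λ_sys = Σ λ_i
λ_sys = 0.000017 + 0.00014 + 0.00042 + 0.000073 + 0.00000069 + 0.000032 = 6.8269e-04 /h
MTBF = 1 / λ_sys = 1460 h

1460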